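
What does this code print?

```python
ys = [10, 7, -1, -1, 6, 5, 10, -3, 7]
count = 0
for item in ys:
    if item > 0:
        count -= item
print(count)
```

-45

item=10: >0, count = 0-10 = -10
item=7: >0, count = (-10)-7 = -17
item=-1: not >0
item=-1: not >0
item=6: >0, count = (-17)-6 = -23
item=5: >0, count = (-23)-5 = -28
item=10: >0, count = (-28)-10 = -38
item=-3: not >0
item=7: >0, count = (-38)-7 = -45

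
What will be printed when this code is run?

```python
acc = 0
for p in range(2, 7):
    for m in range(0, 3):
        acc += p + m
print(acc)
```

p=2,m=0: acc = 0+2 = 2
p=2,m=1: acc = 2+3 = 5
p=2,m=2: acc = 5+4 = 9
p=3,m=0: acc = 9+3 = 12
p=3,m=1: acc = 12+4 = 16
p=3,m=2: acc = 16+5 = 21
p=4,m=0: acc = 21+4 = 25
p=4,m=1: acc = 25+5 = 30
p=4,m=2: acc = 30+6 = 36
p=5,m=0: acc = 36+5 = 41
p=5,m=1: acc = 41+6 = 47
p=5,m=2: acc = 47+7 = 54
p=6,m=0: acc = 54+6 = 60
p=6,m=1: acc = 60+7 = 67
p=6,m=2: acc = 67+8 = 75

75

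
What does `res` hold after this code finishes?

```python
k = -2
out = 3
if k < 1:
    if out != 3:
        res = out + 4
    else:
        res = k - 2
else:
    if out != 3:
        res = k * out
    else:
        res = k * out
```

-4

k=-2, out=3
k < 1 is True; out != 3 is False
→ res = k - 2 = -4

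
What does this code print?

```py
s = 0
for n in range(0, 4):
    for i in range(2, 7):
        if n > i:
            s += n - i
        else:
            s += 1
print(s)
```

n=0,i=2: not 0>2, s = 0+1 = 1
n=0,i=3: not 0>3, s = 1+1 = 2
n=0,i=4: not 0>4, s = 2+1 = 3
n=0,i=5: not 0>5, s = 3+1 = 4
n=0,i=6: not 0>6, s = 4+1 = 5
n=1,i=2: not 1>2, s = 5+1 = 6
n=1,i=3: not 1>3, s = 6+1 = 7
n=1,i=4: not 1>4, s = 7+1 = 8
n=1,i=5: not 1>5, s = 8+1 = 9
n=1,i=6: not 1>6, s = 9+1 = 10
n=2,i=2: not 2>2, s = 10+1 = 11
n=2,i=3: not 2>3, s = 11+1 = 12
n=2,i=4: not 2>4, s = 12+1 = 13
n=2,i=5: not 2>5, s = 13+1 = 14
n=2,i=6: not 2>6, s = 14+1 = 15
n=3,i=2: 3>2, s = 15+1 = 16
n=3,i=3: not 3>3, s = 16+1 = 17
n=3,i=4: not 3>4, s = 17+1 = 18
n=3,i=5: not 3>5, s = 18+1 = 19
n=3,i=6: not 3>6, s = 19+1 = 20

20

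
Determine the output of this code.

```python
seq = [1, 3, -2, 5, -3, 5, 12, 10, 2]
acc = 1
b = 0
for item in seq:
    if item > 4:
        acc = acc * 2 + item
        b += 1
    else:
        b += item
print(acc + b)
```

115

item=1: not >4; b=1
item=3: not >4; b=4
item=-2: not >4; b=2
item=5: >4, acc = 1*2+5 = 7; b=3
item=-3: not >4; b=0
item=5: >4, acc = 7*2+5 = 19; b=1
item=12: >4, acc = 19*2+12 = 50; b=2
item=10: >4, acc = 50*2+10 = 110; b=3
item=2: not >4; b=5
acc+b = 110+5 = 115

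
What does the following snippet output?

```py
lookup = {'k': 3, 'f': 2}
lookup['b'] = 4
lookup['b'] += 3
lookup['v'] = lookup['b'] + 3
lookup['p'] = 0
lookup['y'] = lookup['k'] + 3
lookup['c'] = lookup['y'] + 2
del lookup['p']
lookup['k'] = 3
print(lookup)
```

lookup['b'] = 4 → {'k': 3, 'f': 2, 'b': 4}
lookup['b'] = 4+3 = 7 → {'k': 3, 'f': 2, 'b': 7}
lookup['v'] = lookup['b']+3 = 10 → {'k': 3, 'f': 2, 'b': 7, 'v': 10}
lookup['p'] = 0 → {'k': 3, 'f': 2, 'b': 7, 'v': 10, 'p': 0}
lookup['y'] = lookup['k']+3 = 6 → {'k': 3, 'f': 2, 'b': 7, 'v': 10, 'p': 0, 'y': 6}
lookup['c'] = lookup['y']+2 = 8 → {'k': 3, 'f': 2, 'b': 7, 'v': 10, 'p': 0, 'y': 6, 'c': 8}
del 'p' → {'k': 3, 'f': 2, 'b': 7, 'v': 10, 'y': 6, 'c': 8}
lookup['k'] = 3 → {'k': 3, 'f': 2, 'b': 7, 'v': 10, 'y': 6, 'c': 8}

{'k': 3, 'f': 2, 'b': 7, 'v': 10, 'y': 6, 'c': 8}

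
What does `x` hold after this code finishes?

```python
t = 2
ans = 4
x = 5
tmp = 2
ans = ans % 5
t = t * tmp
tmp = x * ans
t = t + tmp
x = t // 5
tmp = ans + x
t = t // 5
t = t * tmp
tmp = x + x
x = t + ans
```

ans = 4%5 = 4
t = 2*2 = 4
tmp = 5*4 = 20
t = 4+20 = 24
x = 24//5 = 4
tmp = 4+4 = 8
t = 24//5 = 4
t = 4*8 = 32
tmp = 4+4 = 8
x = 32+4 = 36

36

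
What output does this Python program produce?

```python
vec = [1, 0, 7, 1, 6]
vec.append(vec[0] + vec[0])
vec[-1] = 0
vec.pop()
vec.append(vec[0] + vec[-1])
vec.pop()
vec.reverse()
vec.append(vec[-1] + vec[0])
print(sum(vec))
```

append vec[0]+vec[0] = 1+1 = 2 → [1, 0, 7, 1, 6, 2]
vec[-1] = 0 → [1, 0, 7, 1, 6, 0]
pop() removes 0 → [1, 0, 7, 1, 6]
append vec[0]+vec[-1] = 1+6 = 7 → [1, 0, 7, 1, 6, 7]
pop() removes 7 → [1, 0, 7, 1, 6]
reverse → [6, 1, 7, 0, 1]
append vec[-1]+vec[0] = 1+6 = 7 → [6, 1, 7, 0, 1, 7]
sum = 22

22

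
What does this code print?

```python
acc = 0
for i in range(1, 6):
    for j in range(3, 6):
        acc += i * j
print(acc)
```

180

i=1,j=3: acc = 0+3 = 3
i=1,j=4: acc = 3+4 = 7
i=1,j=5: acc = 7+5 = 12
i=2,j=3: acc = 12+6 = 18
i=2,j=4: acc = 18+8 = 26
i=2,j=5: acc = 26+10 = 36
i=3,j=3: acc = 36+9 = 45
i=3,j=4: acc = 45+12 = 57
i=3,j=5: acc = 57+15 = 72
i=4,j=3: acc = 72+12 = 84
i=4,j=4: acc = 84+16 = 100
i=4,j=5: acc = 100+20 = 120
i=5,j=3: acc = 120+15 = 135
i=5,j=4: acc = 135+20 = 155
i=5,j=5: acc = 155+25 = 180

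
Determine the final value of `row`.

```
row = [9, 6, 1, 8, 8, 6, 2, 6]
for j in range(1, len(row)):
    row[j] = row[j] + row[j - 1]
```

[9, 15, 16, 24, 32, 38, 40, 46]

j=1: row[1] = 6+9 = 15 → [9, 15, 1, 8, 8, 6, 2, 6]
j=2: row[2] = 1+15 = 16 → [9, 15, 16, 8, 8, 6, 2, 6]
j=3: row[3] = 8+16 = 24 → [9, 15, 16, 24, 8, 6, 2, 6]
j=4: row[4] = 8+24 = 32 → [9, 15, 16, 24, 32, 6, 2, 6]
j=5: row[5] = 6+32 = 38 → [9, 15, 16, 24, 32, 38, 2, 6]
j=6: row[6] = 2+38 = 40 → [9, 15, 16, 24, 32, 38, 40, 6]
j=7: row[7] = 6+40 = 46 → [9, 15, 16, 24, 32, 38, 40, 46]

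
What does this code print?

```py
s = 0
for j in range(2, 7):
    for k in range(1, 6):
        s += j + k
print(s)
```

j=2,k=1: s = 0+3 = 3
j=2,k=2: s = 3+4 = 7
j=2,k=3: s = 7+5 = 12
j=2,k=4: s = 12+6 = 18
j=2,k=5: s = 18+7 = 25
j=3,k=1: s = 25+4 = 29
j=3,k=2: s = 29+5 = 34
j=3,k=3: s = 34+6 = 40
j=3,k=4: s = 40+7 = 47
j=3,k=5: s = 47+8 = 55
j=4,k=1: s = 55+5 = 60
j=4,k=2: s = 60+6 = 66
j=4,k=3: s = 66+7 = 73
j=4,k=4: s = 73+8 = 81
j=4,k=5: s = 81+9 = 90
j=5,k=1: s = 90+6 = 96
j=5,k=2: s = 96+7 = 103
j=5,k=3: s = 103+8 = 111
j=5,k=4: s = 111+9 = 120
j=5,k=5: s = 120+10 = 130
j=6,k=1: s = 130+7 = 137
j=6,k=2: s = 137+8 = 145
j=6,k=3: s = 145+9 = 154
j=6,k=4: s = 154+10 = 164
j=6,k=5: s = 164+11 = 175

175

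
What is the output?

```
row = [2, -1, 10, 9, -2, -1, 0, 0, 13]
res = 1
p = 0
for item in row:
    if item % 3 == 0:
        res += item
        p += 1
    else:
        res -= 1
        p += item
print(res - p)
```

-20

item=2: not %3==0, res = 1-1 = 0; p=2
item=-1: not %3==0, res = 0-1 = -1; p=1
item=10: not %3==0, res = (-1)-1 = -2; p=11
item=9: %3==0, res = (-2)+9 = 7; p=12
item=-2: not %3==0, res = 7-1 = 6; p=10
item=-1: not %3==0, res = 6-1 = 5; p=9
item=0: %3==0, res = 5+0 = 5; p=10
item=0: %3==0, res = 5+0 = 5; p=11
item=13: not %3==0, res = 5-1 = 4; p=24
res-p = 4-24 = -20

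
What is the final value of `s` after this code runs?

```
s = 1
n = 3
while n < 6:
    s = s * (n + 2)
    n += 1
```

210

n=3: s = 1*5 = 5
n=4: s = 5*6 = 30
n=5: s = 30*7 = 210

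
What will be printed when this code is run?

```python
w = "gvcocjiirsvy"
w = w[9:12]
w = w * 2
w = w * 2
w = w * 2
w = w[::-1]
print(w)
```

yvsyvsyvsyvsyvsyvsyvsyvs

slice [9:12] → 'svy'
repeat ×2 → 'svysvy'
repeat ×2 → 'svysvysvysvy'
repeat ×2 → 'svysvysvysvysvysvysvysvy'
reverse → 'yvsyvsyvsyvsyvsyvsyvsyvs'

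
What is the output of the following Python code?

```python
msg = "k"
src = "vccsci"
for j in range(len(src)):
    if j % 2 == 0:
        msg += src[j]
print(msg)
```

kvcc

j=0: add 'v' → 'kv'
j=1: skip
j=2: add 'c' → 'kvc'
j=3: skip
j=4: add 'c' → 'kvcc'
j=5: skip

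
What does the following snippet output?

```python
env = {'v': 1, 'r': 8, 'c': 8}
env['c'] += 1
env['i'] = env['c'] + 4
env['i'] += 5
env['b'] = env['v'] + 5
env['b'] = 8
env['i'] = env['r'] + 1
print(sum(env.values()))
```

35

env['c'] = 8+1 = 9 → {'v': 1, 'r': 8, 'c': 9}
env['i'] = env['c']+4 = 13 → {'v': 1, 'r': 8, 'c': 9, 'i': 13}
env['i'] = 13+5 = 18 → {'v': 1, 'r': 8, 'c': 9, 'i': 18}
env['b'] = env['v']+5 = 6 → {'v': 1, 'r': 8, 'c': 9, 'i': 18, 'b': 6}
env['b'] = 8 → {'v': 1, 'r': 8, 'c': 9, 'i': 18, 'b': 8}
env['i'] = env['r']+1 = 9 → {'v': 1, 'r': 8, 'c': 9, 'i': 9, 'b': 8}
sum of values = 35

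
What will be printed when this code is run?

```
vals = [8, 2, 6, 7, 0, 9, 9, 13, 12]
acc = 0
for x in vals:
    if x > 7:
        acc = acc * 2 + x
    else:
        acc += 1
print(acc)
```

338

x=8: >7, acc = 0*2+8 = 8
x=2: not >7, acc = 8+1 = 9
x=6: not >7, acc = 9+1 = 10
x=7: not >7, acc = 10+1 = 11
x=0: not >7, acc = 11+1 = 12
x=9: >7, acc = 12*2+9 = 33
x=9: >7, acc = 33*2+9 = 75
x=13: >7, acc = 75*2+13 = 163
x=12: >7, acc = 163*2+12 = 338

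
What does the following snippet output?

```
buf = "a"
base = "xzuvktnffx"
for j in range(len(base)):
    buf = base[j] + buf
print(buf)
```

xffntkvuzxa

j=0: prepend 'x' → 'xa'
j=1: prepend 'z' → 'zxa'
j=2: prepend 'u' → 'uzxa'
j=3: prepend 'v' → 'vuzxa'
j=4: prepend 'k' → 'kvuzxa'
j=5: prepend 't' → 'tkvuzxa'
j=6: prepend 'n' → 'ntkvuzxa'
j=7: prepend 'f' → 'fntkvuzxa'
j=8: prepend 'f' → 'ffntkvuzxa'
j=9: prepend 'x' → 'xffntkvuzxa'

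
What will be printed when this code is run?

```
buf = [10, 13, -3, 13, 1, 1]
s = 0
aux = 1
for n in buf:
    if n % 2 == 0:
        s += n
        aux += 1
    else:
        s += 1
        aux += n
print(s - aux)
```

n=10: even, s = 0+10 = 10; aux=2
n=13: not even, s = 10+1 = 11; aux=15
n=-3: not even, s = 11+1 = 12; aux=12
n=13: not even, s = 12+1 = 13; aux=25
n=1: not even, s = 13+1 = 14; aux=26
n=1: not even, s = 14+1 = 15; aux=27
s-aux = 15-27 = -12

-12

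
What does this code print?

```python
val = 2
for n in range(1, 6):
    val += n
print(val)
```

n=1: val = 2+1 = 3
n=2: val = 3+2 = 5
n=3: val = 5+3 = 8
n=4: val = 8+4 = 12
n=5: val = 12+5 = 17

17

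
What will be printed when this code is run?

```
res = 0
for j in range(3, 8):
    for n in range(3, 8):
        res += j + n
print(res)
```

j=3,n=3: res = 0+6 = 6
j=3,n=4: res = 6+7 = 13
j=3,n=5: res = 13+8 = 21
j=3,n=6: res = 21+9 = 30
j=3,n=7: res = 30+10 = 40
j=4,n=3: res = 40+7 = 47
j=4,n=4: res = 47+8 = 55
j=4,n=5: res = 55+9 = 64
j=4,n=6: res = 64+10 = 74
j=4,n=7: res = 74+11 = 85
j=5,n=3: res = 85+8 = 93
j=5,n=4: res = 93+9 = 102
j=5,n=5: res = 102+10 = 112
j=5,n=6: res = 112+11 = 123
j=5,n=7: res = 123+12 = 135
j=6,n=3: res = 135+9 = 144
j=6,n=4: res = 144+10 = 154
j=6,n=5: res = 154+11 = 165
j=6,n=6: res = 165+12 = 177
j=6,n=7: res = 177+13 = 190
j=7,n=3: res = 190+10 = 200
j=7,n=4: res = 200+11 = 211
j=7,n=5: res = 211+12 = 223
j=7,n=6: res = 223+13 = 236
j=7,n=7: res = 236+14 = 250

250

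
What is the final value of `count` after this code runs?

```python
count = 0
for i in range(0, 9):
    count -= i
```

-36

i=0: count = 0-0 = 0
i=1: count = 0-1 = -1
i=2: count = (-1)-2 = -3
i=3: count = (-3)-3 = -6
i=4: count = (-6)-4 = -10
i=5: count = (-10)-5 = -15
i=6: count = (-15)-6 = -21
i=7: count = (-21)-7 = -28
i=8: count = (-28)-8 = -36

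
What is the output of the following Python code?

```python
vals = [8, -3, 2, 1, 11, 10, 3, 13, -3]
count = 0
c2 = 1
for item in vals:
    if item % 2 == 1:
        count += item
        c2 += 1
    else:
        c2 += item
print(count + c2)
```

49

item=8: not odd; c2=9
item=-3: odd, count = 0+(-3) = -3; c2=10
item=2: not odd; c2=12
item=1: odd, count = (-3)+1 = -2; c2=13
item=11: odd, count = (-2)+11 = 9; c2=14
item=10: not odd; c2=24
item=3: odd, count = 9+3 = 12; c2=25
item=13: odd, count = 12+13 = 25; c2=26
item=-3: odd, count = 25+(-3) = 22; c2=27
count+c2 = 22+27 = 49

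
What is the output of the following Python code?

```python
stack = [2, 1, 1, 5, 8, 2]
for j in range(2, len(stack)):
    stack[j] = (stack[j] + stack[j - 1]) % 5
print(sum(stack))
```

9

j=2: stack[2] = (1+1)%5 = 2 → [2, 1, 2, 5, 8, 2]
j=3: stack[3] = (5+2)%5 = 2 → [2, 1, 2, 2, 8, 2]
j=4: stack[4] = (8+2)%5 = 0 → [2, 1, 2, 2, 0, 2]
j=5: stack[5] = (2+0)%5 = 2 → [2, 1, 2, 2, 0, 2]
sum = 9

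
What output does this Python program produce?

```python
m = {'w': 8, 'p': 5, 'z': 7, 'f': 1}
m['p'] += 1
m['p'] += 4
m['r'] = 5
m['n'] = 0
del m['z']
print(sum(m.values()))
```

m['p'] = 5+1 = 6 → {'w': 8, 'p': 6, 'z': 7, 'f': 1}
m['p'] = 6+4 = 10 → {'w': 8, 'p': 10, 'z': 7, 'f': 1}
m['r'] = 5 → {'w': 8, 'p': 10, 'z': 7, 'f': 1, 'r': 5}
m['n'] = 0 → {'w': 8, 'p': 10, 'z': 7, 'f': 1, 'r': 5, 'n': 0}
del 'z' → {'w': 8, 'p': 10, 'f': 1, 'r': 5, 'n': 0}
sum of values = 24

24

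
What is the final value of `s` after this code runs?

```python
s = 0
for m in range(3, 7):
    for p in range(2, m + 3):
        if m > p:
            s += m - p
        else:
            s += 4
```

m=3,p=2: 3>2, s = 0+1 = 1
m=3,p=3: not 3>3, s = 1+4 = 5
m=3,p=4: not 3>4, s = 5+4 = 9
m=3,p=5: not 3>5, s = 9+4 = 13
m=4,p=2: 4>2, s = 13+2 = 15
m=4,p=3: 4>3, s = 15+1 = 16
m=4,p=4: not 4>4, s = 16+4 = 20
m=4,p=5: not 4>5, s = 20+4 = 24
m=4,p=6: not 4>6, s = 24+4 = 28
m=5,p=2: 5>2, s = 28+3 = 31
m=5,p=3: 5>3, s = 31+2 = 33
m=5,p=4: 5>4, s = 33+1 = 34
m=5,p=5: not 5>5, s = 34+4 = 38
m=5,p=6: not 5>6, s = 38+4 = 42
m=5,p=7: not 5>7, s = 42+4 = 46
m=6,p=2: 6>2, s = 46+4 = 50
m=6,p=3: 6>3, s = 50+3 = 53
m=6,p=4: 6>4, s = 53+2 = 55
m=6,p=5: 6>5, s = 55+1 = 56
m=6,p=6: not 6>6, s = 56+4 = 60
m=6,p=7: not 6>7, s = 60+4 = 64
m=6,p=8: not 6>8, s = 64+4 = 68

68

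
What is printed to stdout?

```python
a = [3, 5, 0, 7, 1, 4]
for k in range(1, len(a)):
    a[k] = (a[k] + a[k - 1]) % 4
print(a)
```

[3, 0, 0, 3, 0, 0]

k=1: a[1] = (5+3)%4 = 0 → [3, 0, 0, 7, 1, 4]
k=2: a[2] = (0+0)%4 = 0 → [3, 0, 0, 7, 1, 4]
k=3: a[3] = (7+0)%4 = 3 → [3, 0, 0, 3, 1, 4]
k=4: a[4] = (1+3)%4 = 0 → [3, 0, 0, 3, 0, 4]
k=5: a[5] = (4+0)%4 = 0 → [3, 0, 0, 3, 0, 0]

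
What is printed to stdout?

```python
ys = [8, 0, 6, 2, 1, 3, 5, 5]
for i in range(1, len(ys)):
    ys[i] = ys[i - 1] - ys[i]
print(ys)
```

[8, 8, 2, 0, -1, -4, -9, -14]

i=1: ys[1] = 8-0 = 8 → [8, 8, 6, 2, 1, 3, 5, 5]
i=2: ys[2] = 8-6 = 2 → [8, 8, 2, 2, 1, 3, 5, 5]
i=3: ys[3] = 2-2 = 0 → [8, 8, 2, 0, 1, 3, 5, 5]
i=4: ys[4] = 0-1 = -1 → [8, 8, 2, 0, -1, 3, 5, 5]
i=5: ys[5] = (-1)-3 = -4 → [8, 8, 2, 0, -1, -4, 5, 5]
i=6: ys[6] = (-4)-5 = -9 → [8, 8, 2, 0, -1, -4, -9, 5]
i=7: ys[7] = (-9)-5 = -14 → [8, 8, 2, 0, -1, -4, -9, -14]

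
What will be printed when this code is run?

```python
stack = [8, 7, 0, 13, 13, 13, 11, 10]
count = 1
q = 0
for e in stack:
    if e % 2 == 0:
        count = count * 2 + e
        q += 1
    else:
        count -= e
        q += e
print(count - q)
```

e=8: even, count = 1*2+8 = 10; q=1
e=7: not even, count = 10-7 = 3; q=8
e=0: even, count = 3*2+0 = 6; q=9
e=13: not even, count = 6-13 = -7; q=22
e=13: not even, count = (-7)-13 = -20; q=35
e=13: not even, count = (-20)-13 = -33; q=48
e=11: not even, count = (-33)-11 = -44; q=59
e=10: even, count = (-44)*2+10 = -78; q=60
count-q = (-78)-60 = -138

-138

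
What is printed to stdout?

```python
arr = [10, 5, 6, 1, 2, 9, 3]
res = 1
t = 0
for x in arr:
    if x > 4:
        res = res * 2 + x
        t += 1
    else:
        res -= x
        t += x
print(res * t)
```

1280

x=10: >4, res = 1*2+10 = 12; t=1
x=5: >4, res = 12*2+5 = 29; t=2
x=6: >4, res = 29*2+6 = 64; t=3
x=1: not >4, res = 64-1 = 63; t=4
x=2: not >4, res = 63-2 = 61; t=6
x=9: >4, res = 61*2+9 = 131; t=7
x=3: not >4, res = 131-3 = 128; t=10
res*t = 128*10 = 1280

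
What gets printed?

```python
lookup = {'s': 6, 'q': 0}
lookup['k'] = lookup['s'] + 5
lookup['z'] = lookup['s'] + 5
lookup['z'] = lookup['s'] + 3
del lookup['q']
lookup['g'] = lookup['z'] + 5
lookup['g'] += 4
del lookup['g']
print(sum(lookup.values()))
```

lookup['k'] = lookup['s']+5 = 11 → {'s': 6, 'q': 0, 'k': 11}
lookup['z'] = lookup['s']+5 = 11 → {'s': 6, 'q': 0, 'k': 11, 'z': 11}
lookup['z'] = lookup['s']+3 = 9 → {'s': 6, 'q': 0, 'k': 11, 'z': 9}
del 'q' → {'s': 6, 'k': 11, 'z': 9}
lookup['g'] = lookup['z']+5 = 14 → {'s': 6, 'k': 11, 'z': 9, 'g': 14}
lookup['g'] = 14+4 = 18 → {'s': 6, 'k': 11, 'z': 9, 'g': 18}
del 'g' → {'s': 6, 'k': 11, 'z': 9}
sum of values = 26

26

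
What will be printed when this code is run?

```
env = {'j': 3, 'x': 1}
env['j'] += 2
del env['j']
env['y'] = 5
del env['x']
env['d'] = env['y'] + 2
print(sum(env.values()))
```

12

env['j'] = 3+2 = 5 → {'j': 5, 'x': 1}
del 'j' → {'x': 1}
env['y'] = 5 → {'x': 1, 'y': 5}
del 'x' → {'y': 5}
env['d'] = env['y']+2 = 7 → {'y': 5, 'd': 7}
sum of values = 12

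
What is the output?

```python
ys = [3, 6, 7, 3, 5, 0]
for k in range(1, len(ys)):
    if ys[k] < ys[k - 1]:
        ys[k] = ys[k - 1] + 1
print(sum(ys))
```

43

k=1: 6>=3, unchanged → [3, 6, 7, 3, 5, 0]
k=2: 7>=6, unchanged → [3, 6, 7, 3, 5, 0]
k=3: 3<7, ys[3] = 7+1 = 8 → [3, 6, 7, 8, 5, 0]
k=4: 5<8, ys[4] = 8+1 = 9 → [3, 6, 7, 8, 9, 0]
k=5: 0<9, ys[5] = 9+1 = 10 → [3, 6, 7, 8, 9, 10]
sum = 43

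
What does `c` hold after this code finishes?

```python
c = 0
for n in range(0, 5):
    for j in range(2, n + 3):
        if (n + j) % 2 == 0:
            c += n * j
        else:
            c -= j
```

n=0,j=2: even sum, c = 0+0 = 0
n=1,j=2: odd sum, c = 0-2 = -2
n=1,j=3: even sum, c = (-2)+3 = 1
n=2,j=2: even sum, c = 1+4 = 5
n=2,j=3: odd sum, c = 5-3 = 2
n=2,j=4: even sum, c = 2+8 = 10
n=3,j=2: odd sum, c = 10-2 = 8
n=3,j=3: even sum, c = 8+9 = 17
n=3,j=4: odd sum, c = 17-4 = 13
n=3,j=5: even sum, c = 13+15 = 28
n=4,j=2: even sum, c = 28+8 = 36
n=4,j=3: odd sum, c = 36-3 = 33
n=4,j=4: even sum, c = 33+16 = 49
n=4,j=5: odd sum, c = 49-5 = 44
n=4,j=6: even sum, c = 44+24 = 68

68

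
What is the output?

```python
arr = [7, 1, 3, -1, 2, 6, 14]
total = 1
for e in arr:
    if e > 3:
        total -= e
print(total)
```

e=7: >3, total = 1-7 = -6
e=1: not >3
e=3: not >3
e=-1: not >3
e=2: not >3
e=6: >3, total = (-6)-6 = -12
e=14: >3, total = (-12)-14 = -26

-26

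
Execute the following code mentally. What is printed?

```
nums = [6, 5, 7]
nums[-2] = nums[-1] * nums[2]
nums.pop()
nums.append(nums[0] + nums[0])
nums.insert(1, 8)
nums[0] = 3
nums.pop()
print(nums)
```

[3, 8, 49]

nums[-2] = nums[-1]*nums[2] = 7*7 = 49 → [6, 49, 7]
pop() removes 7 → [6, 49]
append nums[0]+nums[0] = 6+6 = 12 → [6, 49, 12]
insert 8 at 1 → [6, 8, 49, 12]
nums[0] = 3 → [3, 8, 49, 12]
pop() removes 12 → [3, 8, 49]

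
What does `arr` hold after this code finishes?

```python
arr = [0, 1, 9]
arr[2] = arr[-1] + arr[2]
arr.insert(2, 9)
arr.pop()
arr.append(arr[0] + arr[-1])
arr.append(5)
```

arr[2] = arr[-1]+arr[2] = 9+9 = 18 → [0, 1, 18]
insert 9 at 2 → [0, 1, 9, 18]
pop() removes 18 → [0, 1, 9]
append arr[0]+arr[-1] = 0+9 = 9 → [0, 1, 9, 9]
append 5 → [0, 1, 9, 9, 5]

[0, 1, 9, 9, 5]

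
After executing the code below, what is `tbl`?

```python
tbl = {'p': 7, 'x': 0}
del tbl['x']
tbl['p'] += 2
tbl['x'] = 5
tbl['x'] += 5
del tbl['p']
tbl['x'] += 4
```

{'x': 14}

del 'x' → {'p': 7}
tbl['p'] = 7+2 = 9 → {'p': 9}
tbl['x'] = 5 → {'p': 9, 'x': 5}
tbl['x'] = 5+5 = 10 → {'p': 9, 'x': 10}
del 'p' → {'x': 10}
tbl['x'] = 10+4 = 14 → {'x': 14}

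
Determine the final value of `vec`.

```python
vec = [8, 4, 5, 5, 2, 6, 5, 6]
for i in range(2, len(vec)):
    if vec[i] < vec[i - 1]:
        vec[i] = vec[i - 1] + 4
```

i=2: 5>=4, unchanged → [8, 4, 5, 5, 2, 6, 5, 6]
i=3: 5>=5, unchanged → [8, 4, 5, 5, 2, 6, 5, 6]
i=4: 2<5, vec[4] = 5+4 = 9 → [8, 4, 5, 5, 9, 6, 5, 6]
i=5: 6<9, vec[5] = 9+4 = 13 → [8, 4, 5, 5, 9, 13, 5, 6]
i=6: 5<13, vec[6] = 13+4 = 17 → [8, 4, 5, 5, 9, 13, 17, 6]
i=7: 6<17, vec[7] = 17+4 = 21 → [8, 4, 5, 5, 9, 13, 17, 21]

[8, 4, 5, 5, 9, 13, 17, 21]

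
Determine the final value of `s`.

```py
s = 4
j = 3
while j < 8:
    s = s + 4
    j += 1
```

24

j=3: s = 4+4 = 8
j=4: s = 8+4 = 12
j=5: s = 12+4 = 16
j=6: s = 16+4 = 20
j=7: s = 20+4 = 24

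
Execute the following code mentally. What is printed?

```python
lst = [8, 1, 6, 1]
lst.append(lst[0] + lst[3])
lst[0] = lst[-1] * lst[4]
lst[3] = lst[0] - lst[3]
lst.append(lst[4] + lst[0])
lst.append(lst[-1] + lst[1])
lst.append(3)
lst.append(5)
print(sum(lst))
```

append lst[0]+lst[3] = 8+1 = 9 → [8, 1, 6, 1, 9]
lst[0] = lst[-1]*lst[4] = 9*9 = 81 → [81, 1, 6, 1, 9]
lst[3] = lst[0]-lst[3] = 81-1 = 80 → [81, 1, 6, 80, 9]
append lst[4]+lst[0] = 9+81 = 90 → [81, 1, 6, 80, 9, 90]
append lst[-1]+lst[1] = 90+1 = 91 → [81, 1, 6, 80, 9, 90, 91]
append 3 → [81, 1, 6, 80, 9, 90, 91, 3]
append 5 → [81, 1, 6, 80, 9, 90, 91, 3, 5]
sum = 366

366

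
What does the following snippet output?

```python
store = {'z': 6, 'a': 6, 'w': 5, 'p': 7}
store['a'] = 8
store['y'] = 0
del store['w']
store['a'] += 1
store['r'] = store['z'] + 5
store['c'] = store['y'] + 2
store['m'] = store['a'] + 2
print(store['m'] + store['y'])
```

11

store['a'] = 8 → {'z': 6, 'a': 8, 'w': 5, 'p': 7}
store['y'] = 0 → {'z': 6, 'a': 8, 'w': 5, 'p': 7, 'y': 0}
del 'w' → {'z': 6, 'a': 8, 'p': 7, 'y': 0}
store['a'] = 8+1 = 9 → {'z': 6, 'a': 9, 'p': 7, 'y': 0}
store['r'] = store['z']+5 = 11 → {'z': 6, 'a': 9, 'p': 7, 'y': 0, 'r': 11}
store['c'] = store['y']+2 = 2 → {'z': 6, 'a': 9, 'p': 7, 'y': 0, 'r': 11, 'c': 2}
store['m'] = store['a']+2 = 11 → {'z': 6, 'a': 9, 'p': 7, 'y': 0, 'r': 11, 'c': 2, 'm': 11}
store['m']+store['y'] = 11+0 = 11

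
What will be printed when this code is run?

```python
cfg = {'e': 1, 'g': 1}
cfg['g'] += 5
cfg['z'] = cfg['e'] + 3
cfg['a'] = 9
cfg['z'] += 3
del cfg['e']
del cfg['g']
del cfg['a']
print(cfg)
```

{'z': 7}

cfg['g'] = 1+5 = 6 → {'e': 1, 'g': 6}
cfg['z'] = cfg['e']+3 = 4 → {'e': 1, 'g': 6, 'z': 4}
cfg['a'] = 9 → {'e': 1, 'g': 6, 'z': 4, 'a': 9}
cfg['z'] = 4+3 = 7 → {'e': 1, 'g': 6, 'z': 7, 'a': 9}
del 'e' → {'g': 6, 'z': 7, 'a': 9}
del 'g' → {'z': 7, 'a': 9}
del 'a' → {'z': 7}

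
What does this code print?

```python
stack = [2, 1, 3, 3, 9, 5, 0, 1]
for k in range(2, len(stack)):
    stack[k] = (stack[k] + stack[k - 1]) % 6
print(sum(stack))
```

k=2: stack[2] = (3+1)%6 = 4 → [2, 1, 4, 3, 9, 5, 0, 1]
k=3: stack[3] = (3+4)%6 = 1 → [2, 1, 4, 1, 9, 5, 0, 1]
k=4: stack[4] = (9+1)%6 = 4 → [2, 1, 4, 1, 4, 5, 0, 1]
k=5: stack[5] = (5+4)%6 = 3 → [2, 1, 4, 1, 4, 3, 0, 1]
k=6: stack[6] = (0+3)%6 = 3 → [2, 1, 4, 1, 4, 3, 3, 1]
k=7: stack[7] = (1+3)%6 = 4 → [2, 1, 4, 1, 4, 3, 3, 4]
sum = 22

22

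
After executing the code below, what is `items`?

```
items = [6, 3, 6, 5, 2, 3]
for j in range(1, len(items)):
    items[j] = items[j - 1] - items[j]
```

[6, 3, -3, -8, -10, -13]

j=1: items[1] = 6-3 = 3 → [6, 3, 6, 5, 2, 3]
j=2: items[2] = 3-6 = -3 → [6, 3, -3, 5, 2, 3]
j=3: items[3] = (-3)-5 = -8 → [6, 3, -3, -8, 2, 3]
j=4: items[4] = (-8)-2 = -10 → [6, 3, -3, -8, -10, 3]
j=5: items[5] = (-10)-3 = -13 → [6, 3, -3, -8, -10, -13]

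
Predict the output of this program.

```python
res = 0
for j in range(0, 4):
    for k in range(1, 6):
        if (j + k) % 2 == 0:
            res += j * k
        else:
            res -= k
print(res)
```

18

j=0,k=1: odd sum, res = 0-1 = -1
j=0,k=2: even sum, res = (-1)+0 = -1
j=0,k=3: odd sum, res = (-1)-3 = -4
j=0,k=4: even sum, res = (-4)+0 = -4
j=0,k=5: odd sum, res = (-4)-5 = -9
j=1,k=1: even sum, res = (-9)+1 = -8
j=1,k=2: odd sum, res = (-8)-2 = -10
j=1,k=3: even sum, res = (-10)+3 = -7
j=1,k=4: odd sum, res = (-7)-4 = -11
j=1,k=5: even sum, res = (-11)+5 = -6
j=2,k=1: odd sum, res = (-6)-1 = -7
j=2,k=2: even sum, res = (-7)+4 = -3
j=2,k=3: odd sum, res = (-3)-3 = -6
j=2,k=4: even sum, res = (-6)+8 = 2
j=2,k=5: odd sum, res = 2-5 = -3
j=3,k=1: even sum, res = (-3)+3 = 0
j=3,k=2: odd sum, res = 0-2 = -2
j=3,k=3: even sum, res = (-2)+9 = 7
j=3,k=4: odd sum, res = 7-4 = 3
j=3,k=5: even sum, res = 3+15 = 18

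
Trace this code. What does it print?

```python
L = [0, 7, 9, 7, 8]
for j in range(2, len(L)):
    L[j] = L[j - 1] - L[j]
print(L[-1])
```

j=2: L[2] = 7-9 = -2 → [0, 7, -2, 7, 8]
j=3: L[3] = (-2)-7 = -9 → [0, 7, -2, -9, 8]
j=4: L[4] = (-9)-8 = -17 → [0, 7, -2, -9, -17]

-17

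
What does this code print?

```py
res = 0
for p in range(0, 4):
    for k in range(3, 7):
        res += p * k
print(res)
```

108

p=0,k=3: res = 0+0 = 0
p=0,k=4: res = 0+0 = 0
p=0,k=5: res = 0+0 = 0
p=0,k=6: res = 0+0 = 0
p=1,k=3: res = 0+3 = 3
p=1,k=4: res = 3+4 = 7
p=1,k=5: res = 7+5 = 12
p=1,k=6: res = 12+6 = 18
p=2,k=3: res = 18+6 = 24
p=2,k=4: res = 24+8 = 32
p=2,k=5: res = 32+10 = 42
p=2,k=6: res = 42+12 = 54
p=3,k=3: res = 54+9 = 63
p=3,k=4: res = 63+12 = 75
p=3,k=5: res = 75+15 = 90
p=3,k=6: res = 90+18 = 108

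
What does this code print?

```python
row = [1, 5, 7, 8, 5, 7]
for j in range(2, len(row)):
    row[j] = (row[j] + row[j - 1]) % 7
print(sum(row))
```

j=2: row[2] = (7+5)%7 = 5 → [1, 5, 5, 8, 5, 7]
j=3: row[3] = (8+5)%7 = 6 → [1, 5, 5, 6, 5, 7]
j=4: row[4] = (5+6)%7 = 4 → [1, 5, 5, 6, 4, 7]
j=5: row[5] = (7+4)%7 = 4 → [1, 5, 5, 6, 4, 4]
sum = 25

25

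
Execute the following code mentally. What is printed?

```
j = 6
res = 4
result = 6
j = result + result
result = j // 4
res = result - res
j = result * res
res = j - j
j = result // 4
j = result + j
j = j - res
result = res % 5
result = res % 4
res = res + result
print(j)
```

3

j = 6+6 = 12
result = 12//4 = 3
res = 3-4 = -1
j = 3*(-1) = -3
res = (-3)-(-3) = 0
j = 3//4 = 0
j = 3+0 = 3
j = 3-0 = 3
result = 0%5 = 0
result = 0%4 = 0
res = 0+0 = 0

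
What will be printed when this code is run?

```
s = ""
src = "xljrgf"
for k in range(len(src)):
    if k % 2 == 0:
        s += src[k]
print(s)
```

k=0: add 'x' → 'x'
k=1: skip
k=2: add 'j' → 'xj'
k=3: skip
k=4: add 'g' → 'xjg'
k=5: skip

xjg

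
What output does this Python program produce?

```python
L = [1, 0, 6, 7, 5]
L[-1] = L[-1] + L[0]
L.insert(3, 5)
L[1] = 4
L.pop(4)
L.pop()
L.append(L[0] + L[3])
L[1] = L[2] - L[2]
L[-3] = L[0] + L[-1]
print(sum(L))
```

L[-1] = L[-1]+L[0] = 5+1 = 6 → [1, 0, 6, 7, 6]
insert 5 at 3 → [1, 0, 6, 5, 7, 6]
L[1] = 4 → [1, 4, 6, 5, 7, 6]
pop(4) removes 7 → [1, 4, 6, 5, 6]
pop() removes 6 → [1, 4, 6, 5]
append L[0]+L[3] = 1+5 = 6 → [1, 4, 6, 5, 6]
L[1] = L[2]-L[2] = 6-6 = 0 → [1, 0, 6, 5, 6]
L[-3] = L[0]+L[-1] = 1+6 = 7 → [1, 0, 7, 5, 6]
sum = 19

19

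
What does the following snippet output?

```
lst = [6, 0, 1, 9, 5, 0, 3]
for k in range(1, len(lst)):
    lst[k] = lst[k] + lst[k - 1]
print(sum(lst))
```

101

k=1: lst[1] = 0+6 = 6 → [6, 6, 1, 9, 5, 0, 3]
k=2: lst[2] = 1+6 = 7 → [6, 6, 7, 9, 5, 0, 3]
k=3: lst[3] = 9+7 = 16 → [6, 6, 7, 16, 5, 0, 3]
k=4: lst[4] = 5+16 = 21 → [6, 6, 7, 16, 21, 0, 3]
k=5: lst[5] = 0+21 = 21 → [6, 6, 7, 16, 21, 21, 3]
k=6: lst[6] = 3+21 = 24 → [6, 6, 7, 16, 21, 21, 24]
sum = 101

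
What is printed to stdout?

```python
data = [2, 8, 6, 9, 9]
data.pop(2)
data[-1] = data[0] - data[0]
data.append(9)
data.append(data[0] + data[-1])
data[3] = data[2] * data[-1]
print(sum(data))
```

138

pop(2) removes 6 → [2, 8, 9, 9]
data[-1] = data[0]-data[0] = 2-2 = 0 → [2, 8, 9, 0]
append 9 → [2, 8, 9, 0, 9]
append data[0]+data[-1] = 2+9 = 11 → [2, 8, 9, 0, 9, 11]
data[3] = data[2]*data[-1] = 9*11 = 99 → [2, 8, 9, 99, 9, 11]
sum = 138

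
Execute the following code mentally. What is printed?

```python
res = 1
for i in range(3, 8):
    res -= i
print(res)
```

i=3: res = 1-3 = -2
i=4: res = (-2)-4 = -6
i=5: res = (-6)-5 = -11
i=6: res = (-11)-6 = -17
i=7: res = (-17)-7 = -24

-24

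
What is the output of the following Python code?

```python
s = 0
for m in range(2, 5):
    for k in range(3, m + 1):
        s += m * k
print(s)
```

37

m=3,k=3: s = 0+9 = 9
m=4,k=3: s = 9+12 = 21
m=4,k=4: s = 21+16 = 37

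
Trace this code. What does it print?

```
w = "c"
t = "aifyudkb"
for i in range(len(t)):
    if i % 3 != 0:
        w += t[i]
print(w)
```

cifudb

i=0: skip
i=1: add 'i' → 'ci'
i=2: add 'f' → 'cif'
i=3: skip
i=4: add 'u' → 'cifu'
i=5: add 'd' → 'cifud'
i=6: skip
i=7: add 'b' → 'cifudb'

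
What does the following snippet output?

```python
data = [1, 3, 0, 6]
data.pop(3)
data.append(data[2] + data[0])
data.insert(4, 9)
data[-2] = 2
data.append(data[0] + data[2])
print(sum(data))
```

16

pop(3) removes 6 → [1, 3, 0]
append data[2]+data[0] = 0+1 = 1 → [1, 3, 0, 1]
insert 9 at 4 → [1, 3, 0, 1, 9]
data[-2] = 2 → [1, 3, 0, 2, 9]
append data[0]+data[2] = 1+0 = 1 → [1, 3, 0, 2, 9, 1]
sum = 16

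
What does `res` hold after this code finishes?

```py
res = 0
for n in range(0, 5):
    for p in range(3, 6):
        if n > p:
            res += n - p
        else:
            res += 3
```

43

n=0,p=3: not 0>3, res = 0+3 = 3
n=0,p=4: not 0>4, res = 3+3 = 6
n=0,p=5: not 0>5, res = 6+3 = 9
n=1,p=3: not 1>3, res = 9+3 = 12
n=1,p=4: not 1>4, res = 12+3 = 15
n=1,p=5: not 1>5, res = 15+3 = 18
n=2,p=3: not 2>3, res = 18+3 = 21
n=2,p=4: not 2>4, res = 21+3 = 24
n=2,p=5: not 2>5, res = 24+3 = 27
n=3,p=3: not 3>3, res = 27+3 = 30
n=3,p=4: not 3>4, res = 30+3 = 33
n=3,p=5: not 3>5, res = 33+3 = 36
n=4,p=3: 4>3, res = 36+1 = 37
n=4,p=4: not 4>4, res = 37+3 = 40
n=4,p=5: not 4>5, res = 40+3 = 43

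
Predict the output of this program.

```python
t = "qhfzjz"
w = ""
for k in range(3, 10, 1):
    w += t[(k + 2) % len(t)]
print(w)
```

k=3: add t[5]='z' → 'z'
k=4: add t[0]='q' → 'zq'
k=5: add t[1]='h' → 'zqh'
k=6: add t[2]='f' → 'zqhf'
k=7: add t[3]='z' → 'zqhfz'
k=8: add t[4]='j' → 'zqhfzj'
k=9: add t[5]='z' → 'zqhfzjz'

zqhfzjz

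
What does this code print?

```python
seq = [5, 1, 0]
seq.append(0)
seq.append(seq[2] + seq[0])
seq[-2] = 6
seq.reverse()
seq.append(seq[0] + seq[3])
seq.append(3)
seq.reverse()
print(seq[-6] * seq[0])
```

append 0 → [5, 1, 0, 0]
append seq[2]+seq[0] = 0+5 = 5 → [5, 1, 0, 0, 5]
seq[-2] = 6 → [5, 1, 0, 6, 5]
reverse → [5, 6, 0, 1, 5]
append seq[0]+seq[3] = 5+1 = 6 → [5, 6, 0, 1, 5, 6]
append 3 → [5, 6, 0, 1, 5, 6, 3]
reverse → [3, 6, 5, 1, 0, 6, 5]
seq[-6]*seq[0] = 6*3 = 18

18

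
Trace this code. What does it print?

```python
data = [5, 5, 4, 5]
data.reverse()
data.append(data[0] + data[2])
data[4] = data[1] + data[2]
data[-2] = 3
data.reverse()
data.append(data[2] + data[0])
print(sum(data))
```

40

reverse → [5, 4, 5, 5]
append data[0]+data[2] = 5+5 = 10 → [5, 4, 5, 5, 10]
data[4] = data[1]+data[2] = 4+5 = 9 → [5, 4, 5, 5, 9]
data[-2] = 3 → [5, 4, 5, 3, 9]
reverse → [9, 3, 5, 4, 5]
append data[2]+data[0] = 5+9 = 14 → [9, 3, 5, 4, 5, 14]
sum = 40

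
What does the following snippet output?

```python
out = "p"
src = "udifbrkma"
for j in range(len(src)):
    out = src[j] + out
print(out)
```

amkrbfidup

j=0: prepend 'u' → 'up'
j=1: prepend 'd' → 'dup'
j=2: prepend 'i' → 'idup'
j=3: prepend 'f' → 'fidup'
j=4: prepend 'b' → 'bfidup'
j=5: prepend 'r' → 'rbfidup'
j=6: prepend 'k' → 'krbfidup'
j=7: prepend 'm' → 'mkrbfidup'
j=8: prepend 'a' → 'amkrbfidup'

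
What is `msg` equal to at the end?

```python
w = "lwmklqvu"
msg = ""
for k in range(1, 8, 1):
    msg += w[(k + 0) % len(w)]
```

'wmklqvu'

k=1: add w[1]='w' → 'w'
k=2: add w[2]='m' → 'wm'
k=3: add w[3]='k' → 'wmk'
k=4: add w[4]='l' → 'wmkl'
k=5: add w[5]='q' → 'wmklq'
k=6: add w[6]='v' → 'wmklqv'
k=7: add w[7]='u' → 'wmklqvu'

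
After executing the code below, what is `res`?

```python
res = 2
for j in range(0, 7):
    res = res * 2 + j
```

376

j=0: res = 2*2+0 = 4
j=1: res = 4*2+1 = 9
j=2: res = 9*2+2 = 20
j=3: res = 20*2+3 = 43
j=4: res = 43*2+4 = 90
j=5: res = 90*2+5 = 185
j=6: res = 185*2+6 = 376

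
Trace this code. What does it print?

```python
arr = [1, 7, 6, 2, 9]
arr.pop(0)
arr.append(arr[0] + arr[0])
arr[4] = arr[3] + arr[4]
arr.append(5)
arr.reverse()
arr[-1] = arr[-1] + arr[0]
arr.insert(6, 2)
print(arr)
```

pop(0) removes 1 → [7, 6, 2, 9]
append arr[0]+arr[0] = 7+7 = 14 → [7, 6, 2, 9, 14]
arr[4] = arr[3]+arr[4] = 9+14 = 23 → [7, 6, 2, 9, 23]
append 5 → [7, 6, 2, 9, 23, 5]
reverse → [5, 23, 9, 2, 6, 7]
arr[-1] = arr[-1]+arr[0] = 7+5 = 12 → [5, 23, 9, 2, 6, 12]
insert 2 at 6 → [5, 23, 9, 2, 6, 12, 2]

[5, 23, 9, 2, 6, 12, 2]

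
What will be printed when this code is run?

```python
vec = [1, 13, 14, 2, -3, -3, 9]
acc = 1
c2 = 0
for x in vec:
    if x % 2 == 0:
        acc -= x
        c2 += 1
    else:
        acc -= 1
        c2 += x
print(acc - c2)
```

x=1: not even, acc = 1-1 = 0; c2=1
x=13: not even, acc = 0-1 = -1; c2=14
x=14: even, acc = (-1)-14 = -15; c2=15
x=2: even, acc = (-15)-2 = -17; c2=16
x=-3: not even, acc = (-17)-1 = -18; c2=13
x=-3: not even, acc = (-18)-1 = -19; c2=10
x=9: not even, acc = (-19)-1 = -20; c2=19
acc-c2 = (-20)-19 = -39

-39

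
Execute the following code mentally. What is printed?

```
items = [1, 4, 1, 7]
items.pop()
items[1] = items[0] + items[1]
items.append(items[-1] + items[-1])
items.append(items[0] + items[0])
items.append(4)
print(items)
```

[1, 5, 1, 2, 2, 4]

pop() removes 7 → [1, 4, 1]
items[1] = items[0]+items[1] = 1+4 = 5 → [1, 5, 1]
append items[-1]+items[-1] = 1+1 = 2 → [1, 5, 1, 2]
append items[0]+items[0] = 1+1 = 2 → [1, 5, 1, 2, 2]
append 4 → [1, 5, 1, 2, 2, 4]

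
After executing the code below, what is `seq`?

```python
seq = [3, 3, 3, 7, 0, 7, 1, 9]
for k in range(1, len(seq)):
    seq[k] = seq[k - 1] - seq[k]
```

k=1: seq[1] = 3-3 = 0 → [3, 0, 3, 7, 0, 7, 1, 9]
k=2: seq[2] = 0-3 = -3 → [3, 0, -3, 7, 0, 7, 1, 9]
k=3: seq[3] = (-3)-7 = -10 → [3, 0, -3, -10, 0, 7, 1, 9]
k=4: seq[4] = (-10)-0 = -10 → [3, 0, -3, -10, -10, 7, 1, 9]
k=5: seq[5] = (-10)-7 = -17 → [3, 0, -3, -10, -10, -17, 1, 9]
k=6: seq[6] = (-17)-1 = -18 → [3, 0, -3, -10, -10, -17, -18, 9]
k=7: seq[7] = (-18)-9 = -27 → [3, 0, -3, -10, -10, -17, -18, -27]

[3, 0, -3, -10, -10, -17, -18, -27]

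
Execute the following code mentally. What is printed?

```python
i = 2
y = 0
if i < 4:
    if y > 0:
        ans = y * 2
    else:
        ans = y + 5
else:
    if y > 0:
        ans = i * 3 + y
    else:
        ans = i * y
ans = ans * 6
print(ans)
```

30

i=2, y=0
i < 4 is True; y > 0 is False
→ ans = y + 5 = 5
ans = 5*6 = 30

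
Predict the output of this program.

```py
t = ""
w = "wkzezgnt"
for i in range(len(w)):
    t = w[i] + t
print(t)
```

i=0: prepend 'w' → 'w'
i=1: prepend 'k' → 'kw'
i=2: prepend 'z' → 'zkw'
i=3: prepend 'e' → 'ezkw'
i=4: prepend 'z' → 'zezkw'
i=5: prepend 'g' → 'gzezkw'
i=6: prepend 'n' → 'ngzezkw'
i=7: prepend 't' → 'tngzezkw'

tngzezkw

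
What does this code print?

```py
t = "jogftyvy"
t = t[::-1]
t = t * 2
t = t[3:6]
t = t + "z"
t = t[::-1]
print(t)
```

zgft

reverse → 'yvytfgoj'
repeat ×2 → 'yvytfgojyvytfgoj'
slice [3:6] → 'tfg'
+ 'z' → 'tfgz'
reverse → 'zgft'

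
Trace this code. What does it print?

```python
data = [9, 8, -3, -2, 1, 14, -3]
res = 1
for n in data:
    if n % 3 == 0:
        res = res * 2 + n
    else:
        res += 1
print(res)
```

n=9: %3==0, res = 1*2+9 = 11
n=8: not %3==0, res = 11+1 = 12
n=-3: %3==0, res = 12*2+(-3) = 21
n=-2: not %3==0, res = 21+1 = 22
n=1: not %3==0, res = 22+1 = 23
n=14: not %3==0, res = 23+1 = 24
n=-3: %3==0, res = 24*2+(-3) = 45

45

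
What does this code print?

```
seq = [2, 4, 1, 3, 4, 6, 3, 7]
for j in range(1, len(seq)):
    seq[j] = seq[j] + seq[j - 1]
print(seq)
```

[2, 6, 7, 10, 14, 20, 23, 30]

j=1: seq[1] = 4+2 = 6 → [2, 6, 1, 3, 4, 6, 3, 7]
j=2: seq[2] = 1+6 = 7 → [2, 6, 7, 3, 4, 6, 3, 7]
j=3: seq[3] = 3+7 = 10 → [2, 6, 7, 10, 4, 6, 3, 7]
j=4: seq[4] = 4+10 = 14 → [2, 6, 7, 10, 14, 6, 3, 7]
j=5: seq[5] = 6+14 = 20 → [2, 6, 7, 10, 14, 20, 3, 7]
j=6: seq[6] = 3+20 = 23 → [2, 6, 7, 10, 14, 20, 23, 7]
j=7: seq[7] = 7+23 = 30 → [2, 6, 7, 10, 14, 20, 23, 30]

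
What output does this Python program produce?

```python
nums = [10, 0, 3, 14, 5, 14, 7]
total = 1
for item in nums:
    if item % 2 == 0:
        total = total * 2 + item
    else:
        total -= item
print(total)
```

109

item=10: even, total = 1*2+10 = 12
item=0: even, total = 12*2+0 = 24
item=3: not even, total = 24-3 = 21
item=14: even, total = 21*2+14 = 56
item=5: not even, total = 56-5 = 51
item=14: even, total = 51*2+14 = 116
item=7: not even, total = 116-7 = 109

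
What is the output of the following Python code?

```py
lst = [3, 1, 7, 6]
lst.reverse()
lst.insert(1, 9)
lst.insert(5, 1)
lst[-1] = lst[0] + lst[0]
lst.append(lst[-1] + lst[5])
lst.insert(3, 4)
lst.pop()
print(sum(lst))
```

reverse → [6, 7, 1, 3]
insert 9 at 1 → [6, 9, 7, 1, 3]
insert 1 at 5 → [6, 9, 7, 1, 3, 1]
lst[-1] = lst[0]+lst[0] = 6+6 = 12 → [6, 9, 7, 1, 3, 12]
append lst[-1]+lst[5] = 12+12 = 24 → [6, 9, 7, 1, 3, 12, 24]
insert 4 at 3 → [6, 9, 7, 4, 1, 3, 12, 24]
pop() removes 24 → [6, 9, 7, 4, 1, 3, 12]
sum = 42

42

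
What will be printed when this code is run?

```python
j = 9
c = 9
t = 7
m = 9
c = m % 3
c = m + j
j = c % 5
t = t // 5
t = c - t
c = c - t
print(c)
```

1

c = 9%3 = 0
c = 9+9 = 18
j = 18%5 = 3
t = 7//5 = 1
t = 18-1 = 17
c = 18-17 = 1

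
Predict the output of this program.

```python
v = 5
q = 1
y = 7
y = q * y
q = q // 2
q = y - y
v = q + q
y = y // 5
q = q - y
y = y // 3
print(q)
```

y = 1*7 = 7
q = 1//2 = 0
q = 7-7 = 0
v = 0+0 = 0
y = 7//5 = 1
q = 0-1 = -1
y = 1//3 = 0

-1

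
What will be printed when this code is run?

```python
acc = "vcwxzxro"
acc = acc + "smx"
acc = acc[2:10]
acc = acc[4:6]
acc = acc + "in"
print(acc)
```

roin

+ 'smx' → 'vcwxzxrosmx'
slice [2:10] → 'wxzxrosm'
slice [4:6] → 'ro'
+ 'in' → 'roin'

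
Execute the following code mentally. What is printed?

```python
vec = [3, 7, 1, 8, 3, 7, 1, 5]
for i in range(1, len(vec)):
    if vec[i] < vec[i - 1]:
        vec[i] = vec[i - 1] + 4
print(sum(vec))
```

136

i=1: 7>=3, unchanged → [3, 7, 1, 8, 3, 7, 1, 5]
i=2: 1<7, vec[2] = 7+4 = 11 → [3, 7, 11, 8, 3, 7, 1, 5]
i=3: 8<11, vec[3] = 11+4 = 15 → [3, 7, 11, 15, 3, 7, 1, 5]
i=4: 3<15, vec[4] = 15+4 = 19 → [3, 7, 11, 15, 19, 7, 1, 5]
i=5: 7<19, vec[5] = 19+4 = 23 → [3, 7, 11, 15, 19, 23, 1, 5]
i=6: 1<23, vec[6] = 23+4 = 27 → [3, 7, 11, 15, 19, 23, 27, 5]
i=7: 5<27, vec[7] = 27+4 = 31 → [3, 7, 11, 15, 19, 23, 27, 31]
sum = 136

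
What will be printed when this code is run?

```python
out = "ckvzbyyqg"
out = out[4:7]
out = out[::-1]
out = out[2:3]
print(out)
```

slice [4:7] → 'byy'
reverse → 'yyb'
slice [2:3] → 'b'

b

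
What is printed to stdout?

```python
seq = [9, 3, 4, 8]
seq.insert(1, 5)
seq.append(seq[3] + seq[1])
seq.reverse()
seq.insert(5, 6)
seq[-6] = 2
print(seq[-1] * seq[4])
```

45

insert 5 at 1 → [9, 5, 3, 4, 8]
append seq[3]+seq[1] = 4+5 = 9 → [9, 5, 3, 4, 8, 9]
reverse → [9, 8, 4, 3, 5, 9]
insert 6 at 5 → [9, 8, 4, 3, 5, 6, 9]
seq[-6] = 2 → [9, 2, 4, 3, 5, 6, 9]
seq[-1]*seq[4] = 9*5 = 45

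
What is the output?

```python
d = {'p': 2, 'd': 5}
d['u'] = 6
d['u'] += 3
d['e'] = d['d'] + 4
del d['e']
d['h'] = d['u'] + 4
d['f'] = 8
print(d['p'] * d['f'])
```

d['u'] = 6 → {'p': 2, 'd': 5, 'u': 6}
d['u'] = 6+3 = 9 → {'p': 2, 'd': 5, 'u': 9}
d['e'] = d['d']+4 = 9 → {'p': 2, 'd': 5, 'u': 9, 'e': 9}
del 'e' → {'p': 2, 'd': 5, 'u': 9}
d['h'] = d['u']+4 = 13 → {'p': 2, 'd': 5, 'u': 9, 'h': 13}
d['f'] = 8 → {'p': 2, 'd': 5, 'u': 9, 'h': 13, 'f': 8}
d['p']*d['f'] = 2*8 = 16

16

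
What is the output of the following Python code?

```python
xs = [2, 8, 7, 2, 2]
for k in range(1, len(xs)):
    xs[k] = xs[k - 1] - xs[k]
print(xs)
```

[2, -6, -13, -15, -17]

k=1: xs[1] = 2-8 = -6 → [2, -6, 7, 2, 2]
k=2: xs[2] = (-6)-7 = -13 → [2, -6, -13, 2, 2]
k=3: xs[3] = (-13)-2 = -15 → [2, -6, -13, -15, 2]
k=4: xs[4] = (-15)-2 = -17 → [2, -6, -13, -15, -17]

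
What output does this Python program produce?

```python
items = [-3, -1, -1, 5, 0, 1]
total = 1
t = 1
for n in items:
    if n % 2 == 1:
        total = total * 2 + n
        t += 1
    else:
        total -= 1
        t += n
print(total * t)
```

n=-3: odd, total = 1*2+(-3) = -1; t=2
n=-1: odd, total = (-1)*2+(-1) = -3; t=3
n=-1: odd, total = (-3)*2+(-1) = -7; t=4
n=5: odd, total = (-7)*2+5 = -9; t=5
n=0: not odd, total = (-9)-1 = -10; t=5
n=1: odd, total = (-10)*2+1 = -19; t=6
total*t = (-19)*6 = -114

-114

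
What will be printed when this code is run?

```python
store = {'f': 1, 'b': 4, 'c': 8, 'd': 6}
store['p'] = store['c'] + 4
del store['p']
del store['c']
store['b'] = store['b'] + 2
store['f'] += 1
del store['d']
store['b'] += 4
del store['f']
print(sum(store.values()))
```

store['p'] = store['c']+4 = 12 → {'f': 1, 'b': 4, 'c': 8, 'd': 6, 'p': 12}
del 'p' → {'f': 1, 'b': 4, 'c': 8, 'd': 6}
del 'c' → {'f': 1, 'b': 4, 'd': 6}
store['b'] = store['b']+2 = 6 → {'f': 1, 'b': 6, 'd': 6}
store['f'] = 1+1 = 2 → {'f': 2, 'b': 6, 'd': 6}
del 'd' → {'f': 2, 'b': 6}
store['b'] = 6+4 = 10 → {'f': 2, 'b': 10}
del 'f' → {'b': 10}
sum of values = 10

10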